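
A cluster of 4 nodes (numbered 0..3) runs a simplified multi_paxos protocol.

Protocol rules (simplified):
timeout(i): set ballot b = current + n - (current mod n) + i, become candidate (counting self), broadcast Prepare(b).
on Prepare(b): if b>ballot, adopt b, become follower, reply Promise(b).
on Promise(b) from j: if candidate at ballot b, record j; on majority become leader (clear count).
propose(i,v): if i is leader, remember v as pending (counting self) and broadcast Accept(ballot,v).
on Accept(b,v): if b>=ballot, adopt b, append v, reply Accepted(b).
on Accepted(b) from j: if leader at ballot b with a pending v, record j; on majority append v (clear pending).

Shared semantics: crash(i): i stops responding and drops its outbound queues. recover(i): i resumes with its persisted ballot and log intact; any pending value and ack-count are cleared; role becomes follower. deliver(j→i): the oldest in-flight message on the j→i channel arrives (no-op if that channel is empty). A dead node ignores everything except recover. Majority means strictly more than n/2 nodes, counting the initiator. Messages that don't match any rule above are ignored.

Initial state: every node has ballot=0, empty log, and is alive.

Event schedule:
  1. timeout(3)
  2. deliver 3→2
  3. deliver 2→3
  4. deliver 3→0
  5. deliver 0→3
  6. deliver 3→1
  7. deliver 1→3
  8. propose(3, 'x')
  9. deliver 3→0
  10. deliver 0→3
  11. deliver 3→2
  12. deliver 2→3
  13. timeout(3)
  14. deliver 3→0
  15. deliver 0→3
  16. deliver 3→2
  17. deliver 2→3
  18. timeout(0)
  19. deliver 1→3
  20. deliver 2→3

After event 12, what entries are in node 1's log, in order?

e1 timeout(3): 3[cand,b=7,-]
e2 deliver 3→2: 2[foll,b=7,-]
e3 deliver 2→3: ·
e4 deliver 3→0: 0[foll,b=7,-]
e5 deliver 0→3: 3[lead,b=7,-]
e6 deliver 3→1: 1[foll,b=7,-]
e7 deliver 1→3: ·
e8 propose(3,'x'): ·
e9 deliver 3→0: 0[foll,b=7,x]
e10 deliver 0→3: ·
e11 deliver 3→2: 2[foll,b=7,x]
e12 deliver 2→3: 3[lead,b=7,x]

empty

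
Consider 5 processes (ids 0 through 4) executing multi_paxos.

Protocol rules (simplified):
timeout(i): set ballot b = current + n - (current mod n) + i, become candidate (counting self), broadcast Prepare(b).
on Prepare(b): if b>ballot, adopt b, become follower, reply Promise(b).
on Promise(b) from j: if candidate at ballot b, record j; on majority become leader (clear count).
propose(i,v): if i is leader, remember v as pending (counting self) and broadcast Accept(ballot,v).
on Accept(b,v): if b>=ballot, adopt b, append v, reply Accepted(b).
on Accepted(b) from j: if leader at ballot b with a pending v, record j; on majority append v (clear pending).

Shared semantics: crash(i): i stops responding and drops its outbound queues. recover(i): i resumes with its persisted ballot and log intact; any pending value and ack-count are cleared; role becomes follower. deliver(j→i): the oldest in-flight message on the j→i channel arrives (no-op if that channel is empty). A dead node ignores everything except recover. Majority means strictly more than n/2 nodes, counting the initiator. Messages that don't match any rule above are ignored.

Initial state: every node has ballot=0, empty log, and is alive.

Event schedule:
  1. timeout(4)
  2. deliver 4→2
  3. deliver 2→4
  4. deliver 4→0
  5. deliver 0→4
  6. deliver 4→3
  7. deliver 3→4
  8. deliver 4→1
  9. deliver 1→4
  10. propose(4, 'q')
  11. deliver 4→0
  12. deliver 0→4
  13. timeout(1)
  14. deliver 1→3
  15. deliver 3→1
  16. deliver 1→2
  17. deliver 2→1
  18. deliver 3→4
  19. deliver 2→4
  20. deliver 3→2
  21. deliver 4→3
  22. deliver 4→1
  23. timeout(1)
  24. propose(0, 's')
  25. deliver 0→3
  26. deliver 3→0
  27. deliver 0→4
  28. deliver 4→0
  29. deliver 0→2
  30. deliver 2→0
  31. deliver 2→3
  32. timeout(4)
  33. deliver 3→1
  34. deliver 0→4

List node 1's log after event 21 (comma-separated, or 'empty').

empty

after 1 — timeout(4): n4:cand/b9/[-]
after 2 — deliver 4→2: n2:foll/b9/[-]
after 3 — deliver 2→4: ·
after 4 — deliver 4→0: n0:foll/b9/[-]
after 5 — deliver 0→4: n4:lead/b9/[-]
after 6 — deliver 4→3: n3:foll/b9/[-]
after 7 — deliver 3→4: ·
after 8 — deliver 4→1: n1:foll/b9/[-]
after 9 — deliver 1→4: ·
after 10 — propose(4,'q'): ·
after 11 — deliver 4→0: n0:foll/b9/[q]
after 12 — deliver 0→4: ·
after 13 — timeout(1): n1:cand/b11/[-]
after 14 — deliver 1→3: n3:foll/b11/[-]
after 15 — deliver 3→1: ·
after 16 — deliver 1→2: n2:foll/b11/[-]
after 17 — deliver 2→1: n1:lead/b11/[-]
after 18 — deliver 3→4: ·
after 19 — deliver 2→4: ·
after 20 — deliver 3→2: ·
after 21 — deliver 4→3: ·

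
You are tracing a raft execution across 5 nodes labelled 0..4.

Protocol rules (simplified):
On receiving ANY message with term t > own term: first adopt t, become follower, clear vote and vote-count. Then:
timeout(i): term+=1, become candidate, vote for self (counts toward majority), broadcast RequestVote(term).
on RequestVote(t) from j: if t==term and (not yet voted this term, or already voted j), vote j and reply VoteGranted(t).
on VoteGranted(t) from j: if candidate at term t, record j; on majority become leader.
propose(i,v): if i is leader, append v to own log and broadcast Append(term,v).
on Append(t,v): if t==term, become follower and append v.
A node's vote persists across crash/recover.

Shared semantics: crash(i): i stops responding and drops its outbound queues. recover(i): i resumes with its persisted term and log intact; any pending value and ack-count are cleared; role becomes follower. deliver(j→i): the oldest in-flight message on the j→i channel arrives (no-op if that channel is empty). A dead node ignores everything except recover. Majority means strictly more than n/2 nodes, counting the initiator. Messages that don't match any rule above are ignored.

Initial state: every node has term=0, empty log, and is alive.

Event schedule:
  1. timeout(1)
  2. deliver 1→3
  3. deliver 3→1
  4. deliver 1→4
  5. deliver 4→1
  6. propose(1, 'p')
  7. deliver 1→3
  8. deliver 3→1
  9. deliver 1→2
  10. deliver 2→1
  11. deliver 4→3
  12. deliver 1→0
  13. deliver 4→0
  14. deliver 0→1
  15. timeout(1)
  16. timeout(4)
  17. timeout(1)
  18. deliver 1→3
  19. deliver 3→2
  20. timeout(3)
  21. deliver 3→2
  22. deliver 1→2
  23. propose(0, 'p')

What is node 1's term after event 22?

3

1. timeout(1):  <1:cand t1 ->
2. deliver 1→3:  <3:foll t1 ->
3. deliver 3→1:  nop
4. deliver 1→4:  <4:foll t1 ->
5. deliver 4→1:  <1:lead t1 ->
6. propose(1,'p'):  <1:lead t1 p>
7. deliver 1→3:  <3:foll t1 p>
8. deliver 3→1:  nop
9. deliver 1→2:  <2:foll t1 ->
10. deliver 2→1:  nop
11. deliver 4→3:  nop
12. deliver 1→0:  <0:foll t1 ->
13. deliver 4→0:  nop
14. deliver 0→1:  nop
15. timeout(1):  <1:cand t2 p>
16. timeout(4):  <4:cand t2 ->
17. timeout(1):  <1:cand t3 p>
18. deliver 1→3:  <3:foll t2 p>
19. deliver 3→2:  nop
20. timeout(3):  <3:cand t3 p>
21. deliver 3→2:  <2:foll t3 ->
22. deliver 1→2:  nop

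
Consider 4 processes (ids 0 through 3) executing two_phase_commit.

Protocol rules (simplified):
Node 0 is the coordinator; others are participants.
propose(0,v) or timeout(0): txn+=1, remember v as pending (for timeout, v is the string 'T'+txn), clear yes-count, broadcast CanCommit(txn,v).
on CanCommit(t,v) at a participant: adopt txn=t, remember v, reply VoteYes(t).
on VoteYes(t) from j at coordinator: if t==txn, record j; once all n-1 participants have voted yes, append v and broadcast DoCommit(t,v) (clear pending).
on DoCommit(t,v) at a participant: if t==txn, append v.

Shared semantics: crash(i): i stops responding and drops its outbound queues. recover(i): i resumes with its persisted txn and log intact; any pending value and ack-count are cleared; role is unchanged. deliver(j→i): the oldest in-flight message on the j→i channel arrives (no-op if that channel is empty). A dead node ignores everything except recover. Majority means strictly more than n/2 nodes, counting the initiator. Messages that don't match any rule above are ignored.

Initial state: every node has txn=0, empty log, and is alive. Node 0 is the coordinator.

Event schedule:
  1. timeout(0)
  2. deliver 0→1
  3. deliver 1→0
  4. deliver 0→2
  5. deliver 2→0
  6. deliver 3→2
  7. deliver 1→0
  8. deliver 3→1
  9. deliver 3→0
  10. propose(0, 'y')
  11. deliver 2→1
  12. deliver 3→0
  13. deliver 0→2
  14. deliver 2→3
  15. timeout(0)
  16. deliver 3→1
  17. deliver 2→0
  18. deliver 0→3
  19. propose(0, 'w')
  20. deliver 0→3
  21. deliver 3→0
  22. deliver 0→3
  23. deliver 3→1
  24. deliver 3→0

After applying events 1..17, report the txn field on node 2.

2

after 1 — timeout(0): n0:coor/t1/[-]
after 2 — deliver 0→1: n1:part/t1/[-]
after 3 — deliver 1→0: ·
after 4 — deliver 0→2: n2:part/t1/[-]
after 5 — deliver 2→0: ·
after 6 — deliver 3→2: ·
after 7 — deliver 1→0: ·
after 8 — deliver 3→1: ·
after 9 — deliver 3→0: ·
after 10 — propose(0,'y'): n0:coor/t2/[-]
after 11 — deliver 2→1: ·
after 12 — deliver 3→0: ·
after 13 — deliver 0→2: n2:part/t2/[-]
after 14 — deliver 2→3: ·
after 15 — timeout(0): n0:coor/t3/[-]
after 16 — deliver 3→1: ·
after 17 — deliver 2→0: ·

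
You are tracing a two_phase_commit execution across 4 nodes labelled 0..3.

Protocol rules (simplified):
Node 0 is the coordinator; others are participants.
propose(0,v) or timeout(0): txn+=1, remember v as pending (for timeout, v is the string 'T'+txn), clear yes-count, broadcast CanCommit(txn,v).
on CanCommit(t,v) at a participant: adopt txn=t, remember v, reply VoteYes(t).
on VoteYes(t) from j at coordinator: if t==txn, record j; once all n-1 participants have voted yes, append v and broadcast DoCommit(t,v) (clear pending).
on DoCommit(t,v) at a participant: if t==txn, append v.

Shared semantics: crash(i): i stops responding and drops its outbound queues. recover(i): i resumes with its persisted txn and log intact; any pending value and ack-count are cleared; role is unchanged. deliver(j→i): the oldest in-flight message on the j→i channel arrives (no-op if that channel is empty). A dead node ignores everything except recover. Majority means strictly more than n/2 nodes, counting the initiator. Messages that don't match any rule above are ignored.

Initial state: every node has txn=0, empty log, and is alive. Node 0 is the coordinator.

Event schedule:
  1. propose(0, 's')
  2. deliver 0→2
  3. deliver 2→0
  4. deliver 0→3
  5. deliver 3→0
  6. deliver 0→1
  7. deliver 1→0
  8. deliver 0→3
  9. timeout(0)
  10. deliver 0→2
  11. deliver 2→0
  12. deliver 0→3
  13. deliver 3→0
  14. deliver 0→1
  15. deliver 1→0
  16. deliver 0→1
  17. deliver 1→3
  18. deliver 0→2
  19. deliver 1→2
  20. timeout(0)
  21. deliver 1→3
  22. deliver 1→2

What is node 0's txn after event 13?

2

e1 propose(0,'s'): 0[coor,t=1,-]
e2 deliver 0→2: 2[part,t=1,-]
e3 deliver 2→0: ·
e4 deliver 0→3: 3[part,t=1,-]
e5 deliver 3→0: ·
e6 deliver 0→1: 1[part,t=1,-]
e7 deliver 1→0: 0[coor,t=1,s]
e8 deliver 0→3: 3[part,t=1,s]
e9 timeout(0): 0[coor,t=2,s]
e10 deliver 0→2: 2[part,t=1,s]
e11 deliver 2→0: ·
e12 deliver 0→3: 3[part,t=2,s]
e13 deliver 3→0: ·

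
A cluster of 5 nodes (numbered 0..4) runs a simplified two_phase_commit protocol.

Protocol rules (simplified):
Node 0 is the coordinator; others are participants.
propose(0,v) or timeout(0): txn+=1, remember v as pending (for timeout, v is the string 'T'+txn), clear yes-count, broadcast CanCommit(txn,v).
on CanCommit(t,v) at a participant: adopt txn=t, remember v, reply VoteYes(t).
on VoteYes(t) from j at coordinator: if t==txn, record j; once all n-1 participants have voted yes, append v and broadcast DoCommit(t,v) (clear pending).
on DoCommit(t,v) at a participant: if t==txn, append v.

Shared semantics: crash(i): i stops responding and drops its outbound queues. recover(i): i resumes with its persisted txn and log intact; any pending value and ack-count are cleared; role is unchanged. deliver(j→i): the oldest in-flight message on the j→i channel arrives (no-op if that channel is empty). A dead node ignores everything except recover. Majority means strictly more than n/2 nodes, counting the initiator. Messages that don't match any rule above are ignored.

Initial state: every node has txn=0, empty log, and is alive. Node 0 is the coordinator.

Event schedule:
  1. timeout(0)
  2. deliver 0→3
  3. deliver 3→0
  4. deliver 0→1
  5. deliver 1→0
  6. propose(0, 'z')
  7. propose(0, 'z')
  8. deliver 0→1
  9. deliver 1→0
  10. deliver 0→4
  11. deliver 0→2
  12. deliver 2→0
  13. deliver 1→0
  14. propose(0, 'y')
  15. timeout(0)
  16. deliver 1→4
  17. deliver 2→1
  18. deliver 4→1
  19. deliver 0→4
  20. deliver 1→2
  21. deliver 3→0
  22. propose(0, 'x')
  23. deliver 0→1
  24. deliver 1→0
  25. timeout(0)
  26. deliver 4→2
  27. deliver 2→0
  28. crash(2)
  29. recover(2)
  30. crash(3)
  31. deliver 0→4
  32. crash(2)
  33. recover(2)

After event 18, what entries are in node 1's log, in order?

empty

1. timeout(0):  <0:coor t1 ->
2. deliver 0→3:  <3:part t1 ->
3. deliver 3→0:  nop
4. deliver 0→1:  <1:part t1 ->
5. deliver 1→0:  nop
6. propose(0,'z'):  <0:coor t2 ->
7. propose(0,'z'):  <0:coor t3 ->
8. deliver 0→1:  <1:part t2 ->
9. deliver 1→0:  nop
10. deliver 0→4:  <4:part t1 ->
11. deliver 0→2:  <2:part t1 ->
12. deliver 2→0:  nop
13. deliver 1→0:  nop
14. propose(0,'y'):  <0:coor t4 ->
15. timeout(0):  <0:coor t5 ->
16. deliver 1→4:  nop
17. deliver 2→1:  nop
18. deliver 4→1:  nop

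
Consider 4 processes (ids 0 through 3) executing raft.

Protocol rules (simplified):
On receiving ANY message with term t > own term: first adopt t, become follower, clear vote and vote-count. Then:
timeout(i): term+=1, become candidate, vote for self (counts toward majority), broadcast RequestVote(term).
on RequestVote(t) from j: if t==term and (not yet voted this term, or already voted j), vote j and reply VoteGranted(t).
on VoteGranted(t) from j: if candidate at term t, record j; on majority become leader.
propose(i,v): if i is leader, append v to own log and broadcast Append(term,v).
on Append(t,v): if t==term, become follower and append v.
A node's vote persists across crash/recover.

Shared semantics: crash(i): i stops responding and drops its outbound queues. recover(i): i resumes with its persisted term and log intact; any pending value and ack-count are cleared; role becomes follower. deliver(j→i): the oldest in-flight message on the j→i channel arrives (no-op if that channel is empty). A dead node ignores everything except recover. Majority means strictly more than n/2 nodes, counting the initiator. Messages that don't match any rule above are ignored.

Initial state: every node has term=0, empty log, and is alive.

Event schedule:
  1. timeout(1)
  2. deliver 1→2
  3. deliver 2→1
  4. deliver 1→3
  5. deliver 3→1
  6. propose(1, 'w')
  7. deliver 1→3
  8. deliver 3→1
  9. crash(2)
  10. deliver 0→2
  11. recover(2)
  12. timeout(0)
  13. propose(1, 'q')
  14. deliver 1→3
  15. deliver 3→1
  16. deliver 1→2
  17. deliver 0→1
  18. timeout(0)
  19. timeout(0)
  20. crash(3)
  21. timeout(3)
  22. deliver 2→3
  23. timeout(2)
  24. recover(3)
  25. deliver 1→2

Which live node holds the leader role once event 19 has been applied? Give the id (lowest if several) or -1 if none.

after 1 — timeout(1): n1:cand/t1/[-]
after 2 — deliver 1→2: n2:foll/t1/[-]
after 3 — deliver 2→1: ·
after 4 — deliver 1→3: n3:foll/t1/[-]
after 5 — deliver 3→1: n1:lead/t1/[-]
after 6 — propose(1,'w'): n1:lead/t1/[w]
after 7 — deliver 1→3: n3:foll/t1/[w]
after 8 — deliver 3→1: ·
after 9 — crash(2): n2:✗foll/t1/[-]
after 10 — deliver 0→2: ·
after 11 — recover(2): n2:foll/t1/[-]
after 12 — timeout(0): n0:cand/t1/[-]
after 13 — propose(1,'q'): n1:lead/t1/[w,q]
after 14 — deliver 1→3: n3:foll/t1/[w,q]
after 15 — deliver 3→1: ·
after 16 — deliver 1→2: n2:foll/t1/[w]
after 17 — deliver 0→1: ·
after 18 — timeout(0): n0:cand/t2/[-]
after 19 — timeout(0): n0:cand/t3/[-]

1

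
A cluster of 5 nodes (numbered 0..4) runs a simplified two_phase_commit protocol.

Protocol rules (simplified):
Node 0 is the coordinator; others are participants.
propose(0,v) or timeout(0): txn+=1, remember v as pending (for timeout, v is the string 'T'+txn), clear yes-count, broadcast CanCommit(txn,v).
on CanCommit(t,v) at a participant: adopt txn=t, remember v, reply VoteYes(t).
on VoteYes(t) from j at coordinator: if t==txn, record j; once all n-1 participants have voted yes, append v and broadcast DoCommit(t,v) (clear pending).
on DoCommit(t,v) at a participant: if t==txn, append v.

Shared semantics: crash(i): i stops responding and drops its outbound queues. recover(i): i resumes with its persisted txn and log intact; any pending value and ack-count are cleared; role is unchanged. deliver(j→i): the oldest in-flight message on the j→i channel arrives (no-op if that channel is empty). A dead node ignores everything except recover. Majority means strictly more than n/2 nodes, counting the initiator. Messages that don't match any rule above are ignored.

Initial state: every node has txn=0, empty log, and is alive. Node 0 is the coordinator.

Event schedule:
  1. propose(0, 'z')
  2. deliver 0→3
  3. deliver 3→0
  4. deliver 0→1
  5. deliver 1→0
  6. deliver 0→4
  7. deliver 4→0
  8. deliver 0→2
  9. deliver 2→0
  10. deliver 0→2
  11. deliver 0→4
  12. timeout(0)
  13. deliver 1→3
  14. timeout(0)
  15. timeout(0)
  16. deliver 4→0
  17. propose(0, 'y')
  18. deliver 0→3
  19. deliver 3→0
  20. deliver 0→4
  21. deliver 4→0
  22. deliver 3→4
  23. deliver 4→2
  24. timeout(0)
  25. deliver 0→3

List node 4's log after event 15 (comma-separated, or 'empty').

z

e1 propose(0,'z'): 0[coor,t=1,-]
e2 deliver 0→3: 3[part,t=1,-]
e3 deliver 3→0: ·
e4 deliver 0→1: 1[part,t=1,-]
e5 deliver 1→0: ·
e6 deliver 0→4: 4[part,t=1,-]
e7 deliver 4→0: ·
e8 deliver 0→2: 2[part,t=1,-]
e9 deliver 2→0: 0[coor,t=1,z]
e10 deliver 0→2: 2[part,t=1,z]
e11 deliver 0→4: 4[part,t=1,z]
e12 timeout(0): 0[coor,t=2,z]
e13 deliver 1→3: ·
e14 timeout(0): 0[coor,t=3,z]
e15 timeout(0): 0[coor,t=4,z]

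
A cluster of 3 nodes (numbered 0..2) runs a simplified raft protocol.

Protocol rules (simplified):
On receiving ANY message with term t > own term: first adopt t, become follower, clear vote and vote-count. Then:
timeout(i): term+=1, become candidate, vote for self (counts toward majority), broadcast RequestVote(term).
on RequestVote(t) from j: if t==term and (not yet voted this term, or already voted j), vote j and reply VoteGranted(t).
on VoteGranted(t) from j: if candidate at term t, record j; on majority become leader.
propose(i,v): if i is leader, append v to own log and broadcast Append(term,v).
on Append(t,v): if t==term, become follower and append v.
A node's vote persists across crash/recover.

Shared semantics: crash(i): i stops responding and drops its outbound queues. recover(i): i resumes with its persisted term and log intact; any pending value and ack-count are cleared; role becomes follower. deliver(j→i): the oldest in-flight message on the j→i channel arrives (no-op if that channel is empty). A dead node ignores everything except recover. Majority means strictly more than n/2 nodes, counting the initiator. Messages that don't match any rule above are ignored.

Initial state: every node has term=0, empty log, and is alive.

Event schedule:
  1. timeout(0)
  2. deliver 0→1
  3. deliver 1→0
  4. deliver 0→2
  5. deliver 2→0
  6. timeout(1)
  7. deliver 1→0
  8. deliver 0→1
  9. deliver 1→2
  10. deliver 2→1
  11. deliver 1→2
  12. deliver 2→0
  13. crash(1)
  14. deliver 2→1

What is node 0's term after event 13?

2

1. timeout(0):  <0:cand t1 ->
2. deliver 0→1:  <1:foll t1 ->
3. deliver 1→0:  <0:lead t1 ->
4. deliver 0→2:  <2:foll t1 ->
5. deliver 2→0:  nop
6. timeout(1):  <1:cand t2 ->
7. deliver 1→0:  <0:foll t2 ->
8. deliver 0→1:  <1:lead t2 ->
9. deliver 1→2:  <2:foll t2 ->
10. deliver 2→1:  nop
11. deliver 1→2:  nop
12. deliver 2→0:  nop
13. crash(1):  <1:✗lead t2 ->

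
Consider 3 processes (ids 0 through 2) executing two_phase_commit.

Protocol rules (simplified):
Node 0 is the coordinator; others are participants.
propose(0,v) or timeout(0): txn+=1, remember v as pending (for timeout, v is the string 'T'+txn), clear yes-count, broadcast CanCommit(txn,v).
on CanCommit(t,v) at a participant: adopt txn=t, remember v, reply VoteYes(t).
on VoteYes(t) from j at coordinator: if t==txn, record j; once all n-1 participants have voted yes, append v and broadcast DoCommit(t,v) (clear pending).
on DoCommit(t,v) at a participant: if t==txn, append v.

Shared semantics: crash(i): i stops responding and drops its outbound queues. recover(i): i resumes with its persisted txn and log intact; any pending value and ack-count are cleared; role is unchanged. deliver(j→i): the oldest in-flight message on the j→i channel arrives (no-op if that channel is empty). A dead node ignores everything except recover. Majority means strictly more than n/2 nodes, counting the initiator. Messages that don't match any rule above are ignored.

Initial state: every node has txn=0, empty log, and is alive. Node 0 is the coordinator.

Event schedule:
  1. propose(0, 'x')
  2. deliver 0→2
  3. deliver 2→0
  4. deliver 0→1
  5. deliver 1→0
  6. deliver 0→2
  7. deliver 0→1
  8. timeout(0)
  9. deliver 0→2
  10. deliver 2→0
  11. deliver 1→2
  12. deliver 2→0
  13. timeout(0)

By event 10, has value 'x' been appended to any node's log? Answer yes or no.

step 1 propose(0,'x'): 0={coor,t=1,log=-}
step 2 deliver 0→2: 2={part,t=1,log=-}
step 3 deliver 2→0: —
step 4 deliver 0→1: 1={part,t=1,log=-}
step 5 deliver 1→0: 0={coor,t=1,log=x}
step 6 deliver 0→2: 2={part,t=1,log=x}
step 7 deliver 0→1: 1={part,t=1,log=x}
step 8 timeout(0): 0={coor,t=2,log=x}
step 9 deliver 0→2: 2={part,t=2,log=x}
step 10 deliver 2→0: —

yes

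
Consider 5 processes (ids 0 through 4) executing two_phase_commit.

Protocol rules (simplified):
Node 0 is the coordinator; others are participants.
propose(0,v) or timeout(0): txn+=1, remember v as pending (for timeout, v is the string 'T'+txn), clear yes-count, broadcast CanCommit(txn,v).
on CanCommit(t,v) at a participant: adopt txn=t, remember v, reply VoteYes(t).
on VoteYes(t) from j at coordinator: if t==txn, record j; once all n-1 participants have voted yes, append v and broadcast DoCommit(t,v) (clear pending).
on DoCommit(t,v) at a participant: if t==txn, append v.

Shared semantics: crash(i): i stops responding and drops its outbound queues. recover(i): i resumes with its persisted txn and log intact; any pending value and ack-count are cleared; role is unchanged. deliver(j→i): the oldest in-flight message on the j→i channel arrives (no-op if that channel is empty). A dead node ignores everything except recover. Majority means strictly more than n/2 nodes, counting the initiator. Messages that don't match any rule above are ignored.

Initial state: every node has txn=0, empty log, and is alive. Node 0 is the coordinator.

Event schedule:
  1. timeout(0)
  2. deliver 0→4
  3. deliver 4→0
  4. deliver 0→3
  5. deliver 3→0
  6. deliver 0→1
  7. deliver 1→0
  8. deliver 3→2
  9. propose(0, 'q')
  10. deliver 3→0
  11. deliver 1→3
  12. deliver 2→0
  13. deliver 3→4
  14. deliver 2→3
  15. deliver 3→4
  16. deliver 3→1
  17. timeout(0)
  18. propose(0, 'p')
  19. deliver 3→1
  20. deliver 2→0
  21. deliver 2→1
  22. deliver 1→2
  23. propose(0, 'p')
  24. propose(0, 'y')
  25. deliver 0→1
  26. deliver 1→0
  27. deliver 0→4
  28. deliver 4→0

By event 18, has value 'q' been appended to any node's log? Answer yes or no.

no

[1] timeout(0) → N0(coor t1 [-])
[2] deliver 0→4 → N4(part t1 [-])
[3] deliver 4→0 → ∅
[4] deliver 0→3 → N3(part t1 [-])
[5] deliver 3→0 → ∅
[6] deliver 0→1 → N1(part t1 [-])
[7] deliver 1→0 → ∅
[8] deliver 3→2 → ∅
[9] propose(0,'q') → N0(coor t2 [-])
[10] deliver 3→0 → ∅
[11] deliver 1→3 → ∅
[12] deliver 2→0 → ∅
[13] deliver 3→4 → ∅
[14] deliver 2→3 → ∅
[15] deliver 3→4 → ∅
[16] deliver 3→1 → ∅
[17] timeout(0) → N0(coor t3 [-])
[18] propose(0,'p') → N0(coor t4 [-])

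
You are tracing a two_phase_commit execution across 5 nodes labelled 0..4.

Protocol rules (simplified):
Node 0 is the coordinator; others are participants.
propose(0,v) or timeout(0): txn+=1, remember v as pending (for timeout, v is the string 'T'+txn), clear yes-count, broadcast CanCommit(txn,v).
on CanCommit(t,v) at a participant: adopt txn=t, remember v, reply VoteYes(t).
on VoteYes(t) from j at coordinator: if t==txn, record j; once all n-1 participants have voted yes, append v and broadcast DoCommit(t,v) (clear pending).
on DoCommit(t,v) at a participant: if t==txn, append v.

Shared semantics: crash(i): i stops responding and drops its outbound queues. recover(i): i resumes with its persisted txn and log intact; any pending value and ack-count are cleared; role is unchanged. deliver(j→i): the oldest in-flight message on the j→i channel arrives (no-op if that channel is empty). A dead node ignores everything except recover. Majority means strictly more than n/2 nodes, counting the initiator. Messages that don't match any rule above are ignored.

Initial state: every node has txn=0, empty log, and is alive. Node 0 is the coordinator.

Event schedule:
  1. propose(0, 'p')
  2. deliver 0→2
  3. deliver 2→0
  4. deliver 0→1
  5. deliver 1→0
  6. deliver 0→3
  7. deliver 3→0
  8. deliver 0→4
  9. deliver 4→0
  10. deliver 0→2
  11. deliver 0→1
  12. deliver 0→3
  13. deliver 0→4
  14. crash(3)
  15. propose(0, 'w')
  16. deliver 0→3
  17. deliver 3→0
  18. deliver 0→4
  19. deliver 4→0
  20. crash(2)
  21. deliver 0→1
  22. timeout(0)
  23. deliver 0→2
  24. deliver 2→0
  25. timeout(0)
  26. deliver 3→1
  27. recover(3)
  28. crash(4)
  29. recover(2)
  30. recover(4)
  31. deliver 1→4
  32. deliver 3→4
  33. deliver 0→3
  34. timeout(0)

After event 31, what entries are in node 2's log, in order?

step 1 propose(0,'p'): 0={coor,t=1,log=-}
step 2 deliver 0→2: 2={part,t=1,log=-}
step 3 deliver 2→0: —
step 4 deliver 0→1: 1={part,t=1,log=-}
step 5 deliver 1→0: —
step 6 deliver 0→3: 3={part,t=1,log=-}
step 7 deliver 3→0: —
step 8 deliver 0→4: 4={part,t=1,log=-}
step 9 deliver 4→0: 0={coor,t=1,log=p}
step 10 deliver 0→2: 2={part,t=1,log=p}
step 11 deliver 0→1: 1={part,t=1,log=p}
step 12 deliver 0→3: 3={part,t=1,log=p}
step 13 deliver 0→4: 4={part,t=1,log=p}
step 14 crash(3): 3={✗part,t=1,log=p}
step 15 propose(0,'w'): 0={coor,t=2,log=p}
step 16 deliver 0→3: —
step 17 deliver 3→0: —
step 18 deliver 0→4: 4={part,t=2,log=p}
step 19 deliver 4→0: —
step 20 crash(2): 2={✗part,t=1,log=p}
step 21 deliver 0→1: 1={part,t=2,log=p}
step 22 timeout(0): 0={coor,t=3,log=p}
step 23 deliver 0→2: —
step 24 deliver 2→0: —
step 25 timeout(0): 0={coor,t=4,log=p}
step 26 deliver 3→1: —
step 27 recover(3): 3={part,t=1,log=p}
step 28 crash(4): 4={✗part,t=2,log=p}
step 29 recover(2): 2={part,t=1,log=p}
step 30 recover(4): 4={part,t=2,log=p}
step 31 deliver 1→4: —

p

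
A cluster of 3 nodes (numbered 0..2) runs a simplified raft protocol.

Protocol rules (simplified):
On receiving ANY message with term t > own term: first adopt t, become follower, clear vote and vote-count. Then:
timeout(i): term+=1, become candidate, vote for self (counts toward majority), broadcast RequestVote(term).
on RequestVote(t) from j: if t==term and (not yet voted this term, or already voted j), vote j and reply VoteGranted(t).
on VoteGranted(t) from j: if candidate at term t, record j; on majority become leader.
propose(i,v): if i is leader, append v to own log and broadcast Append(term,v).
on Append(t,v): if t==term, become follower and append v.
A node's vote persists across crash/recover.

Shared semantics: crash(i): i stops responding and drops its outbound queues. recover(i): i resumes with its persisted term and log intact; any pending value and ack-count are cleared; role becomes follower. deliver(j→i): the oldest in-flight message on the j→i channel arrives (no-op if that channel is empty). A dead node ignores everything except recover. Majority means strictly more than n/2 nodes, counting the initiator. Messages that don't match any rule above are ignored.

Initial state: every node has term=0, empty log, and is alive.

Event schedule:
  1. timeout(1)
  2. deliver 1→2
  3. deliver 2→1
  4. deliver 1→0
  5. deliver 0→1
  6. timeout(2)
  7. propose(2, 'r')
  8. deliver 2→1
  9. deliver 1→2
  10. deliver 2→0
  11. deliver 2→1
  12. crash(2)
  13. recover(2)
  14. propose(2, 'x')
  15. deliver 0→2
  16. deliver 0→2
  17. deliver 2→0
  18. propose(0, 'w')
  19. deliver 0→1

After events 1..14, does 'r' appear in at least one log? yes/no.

no

[1] timeout(1) → N1(cand t1 [-])
[2] deliver 1→2 → N2(foll t1 [-])
[3] deliver 2→1 → N1(lead t1 [-])
[4] deliver 1→0 → N0(foll t1 [-])
[5] deliver 0→1 → ∅
[6] timeout(2) → N2(cand t2 [-])
[7] propose(2,'r') → ∅
[8] deliver 2→1 → N1(foll t2 [-])
[9] deliver 1→2 → N2(lead t2 [-])
[10] deliver 2→0 → N0(foll t2 [-])
[11] deliver 2→1 → ∅
[12] crash(2) → N2(✗lead t2 [-])
[13] recover(2) → N2(foll t2 [-])
[14] propose(2,'x') → ∅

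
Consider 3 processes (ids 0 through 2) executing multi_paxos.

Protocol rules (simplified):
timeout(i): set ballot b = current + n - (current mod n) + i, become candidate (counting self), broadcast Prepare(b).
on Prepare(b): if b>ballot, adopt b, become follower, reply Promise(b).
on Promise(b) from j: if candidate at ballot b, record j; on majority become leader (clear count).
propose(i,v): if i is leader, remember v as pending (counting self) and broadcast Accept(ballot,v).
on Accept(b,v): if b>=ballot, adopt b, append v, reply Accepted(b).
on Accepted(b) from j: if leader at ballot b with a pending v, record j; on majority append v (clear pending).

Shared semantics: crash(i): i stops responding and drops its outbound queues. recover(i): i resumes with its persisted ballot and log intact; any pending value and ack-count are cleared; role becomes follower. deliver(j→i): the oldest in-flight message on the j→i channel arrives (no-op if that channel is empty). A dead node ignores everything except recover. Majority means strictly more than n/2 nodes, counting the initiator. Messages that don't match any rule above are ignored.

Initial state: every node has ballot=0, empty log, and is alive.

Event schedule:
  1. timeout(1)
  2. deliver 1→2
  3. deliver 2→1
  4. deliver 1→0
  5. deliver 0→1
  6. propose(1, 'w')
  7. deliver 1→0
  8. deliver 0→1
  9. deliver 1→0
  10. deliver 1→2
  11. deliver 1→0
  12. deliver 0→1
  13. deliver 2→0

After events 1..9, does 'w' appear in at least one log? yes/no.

yes

e1 timeout(1): 1[cand,b=4,-]
e2 deliver 1→2: 2[foll,b=4,-]
e3 deliver 2→1: 1[lead,b=4,-]
e4 deliver 1→0: 0[foll,b=4,-]
e5 deliver 0→1: ·
e6 propose(1,'w'): ·
e7 deliver 1→0: 0[foll,b=4,w]
e8 deliver 0→1: 1[lead,b=4,w]
e9 deliver 1→0: ·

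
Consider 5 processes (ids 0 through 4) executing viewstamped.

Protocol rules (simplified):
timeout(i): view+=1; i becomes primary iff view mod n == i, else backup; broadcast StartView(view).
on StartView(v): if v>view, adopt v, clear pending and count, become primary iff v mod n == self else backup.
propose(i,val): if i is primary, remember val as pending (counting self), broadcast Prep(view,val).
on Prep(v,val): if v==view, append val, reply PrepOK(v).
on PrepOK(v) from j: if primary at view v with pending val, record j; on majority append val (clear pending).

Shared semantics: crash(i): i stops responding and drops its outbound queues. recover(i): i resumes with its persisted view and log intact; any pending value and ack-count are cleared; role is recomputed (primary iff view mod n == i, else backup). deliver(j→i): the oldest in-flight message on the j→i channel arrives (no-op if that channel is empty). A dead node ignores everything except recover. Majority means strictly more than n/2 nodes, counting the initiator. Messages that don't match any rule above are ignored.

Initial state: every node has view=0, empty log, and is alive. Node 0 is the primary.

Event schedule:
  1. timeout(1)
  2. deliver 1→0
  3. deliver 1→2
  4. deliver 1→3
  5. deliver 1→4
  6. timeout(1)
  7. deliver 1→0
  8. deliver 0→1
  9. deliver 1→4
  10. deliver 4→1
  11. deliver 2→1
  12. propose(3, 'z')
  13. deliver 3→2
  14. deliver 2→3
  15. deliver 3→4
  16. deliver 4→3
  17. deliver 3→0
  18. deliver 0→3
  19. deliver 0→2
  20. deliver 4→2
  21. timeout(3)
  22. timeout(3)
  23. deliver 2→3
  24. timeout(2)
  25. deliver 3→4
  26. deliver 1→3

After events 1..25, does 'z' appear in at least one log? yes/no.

step 1 timeout(1): 1={prim,v=1,log=-}
step 2 deliver 1→0: 0={back,v=1,log=-}
step 3 deliver 1→2: 2={back,v=1,log=-}
step 4 deliver 1→3: 3={back,v=1,log=-}
step 5 deliver 1→4: 4={back,v=1,log=-}
step 6 timeout(1): 1={back,v=2,log=-}
step 7 deliver 1→0: 0={back,v=2,log=-}
step 8 deliver 0→1: —
step 9 deliver 1→4: 4={back,v=2,log=-}
step 10 deliver 4→1: —
step 11 deliver 2→1: —
step 12 propose(3,'z'): —
step 13 deliver 3→2: —
step 14 deliver 2→3: —
step 15 deliver 3→4: —
step 16 deliver 4→3: —
step 17 deliver 3→0: —
step 18 deliver 0→3: —
step 19 deliver 0→2: —
step 20 deliver 4→2: —
step 21 timeout(3): 3={back,v=2,log=-}
step 22 timeout(3): 3={prim,v=3,log=-}
step 23 deliver 2→3: —
step 24 timeout(2): 2={prim,v=2,log=-}
step 25 deliver 3→4: —

no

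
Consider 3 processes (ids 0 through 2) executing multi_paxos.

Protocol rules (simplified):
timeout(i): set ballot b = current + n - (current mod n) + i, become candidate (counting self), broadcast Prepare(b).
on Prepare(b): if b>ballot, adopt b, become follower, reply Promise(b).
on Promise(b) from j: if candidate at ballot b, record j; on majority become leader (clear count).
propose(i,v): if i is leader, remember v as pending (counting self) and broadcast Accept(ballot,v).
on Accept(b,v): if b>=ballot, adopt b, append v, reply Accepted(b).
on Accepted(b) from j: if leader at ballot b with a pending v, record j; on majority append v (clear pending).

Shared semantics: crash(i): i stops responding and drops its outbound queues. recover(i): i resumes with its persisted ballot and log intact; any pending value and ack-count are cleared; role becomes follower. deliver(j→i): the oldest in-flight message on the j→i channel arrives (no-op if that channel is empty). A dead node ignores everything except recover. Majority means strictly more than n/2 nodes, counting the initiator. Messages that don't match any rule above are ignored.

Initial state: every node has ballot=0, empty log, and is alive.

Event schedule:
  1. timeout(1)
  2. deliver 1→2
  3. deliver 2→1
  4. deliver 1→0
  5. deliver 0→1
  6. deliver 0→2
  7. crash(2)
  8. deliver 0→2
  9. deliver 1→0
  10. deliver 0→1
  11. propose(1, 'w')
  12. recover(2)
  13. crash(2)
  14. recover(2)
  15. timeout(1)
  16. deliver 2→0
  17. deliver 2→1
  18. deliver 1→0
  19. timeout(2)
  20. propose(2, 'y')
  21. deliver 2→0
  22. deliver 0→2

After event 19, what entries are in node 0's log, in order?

w

e1 timeout(1): 1[cand,b=4,-]
e2 deliver 1→2: 2[foll,b=4,-]
e3 deliver 2→1: 1[lead,b=4,-]
e4 deliver 1→0: 0[foll,b=4,-]
e5 deliver 0→1: ·
e6 deliver 0→2: ·
e7 crash(2): 2[✗foll,b=4,-]
e8 deliver 0→2: ·
e9 deliver 1→0: ·
e10 deliver 0→1: ·
e11 propose(1,'w'): ·
e12 recover(2): 2[foll,b=4,-]
e13 crash(2): 2[✗foll,b=4,-]
e14 recover(2): 2[foll,b=4,-]
e15 timeout(1): 1[cand,b=7,-]
e16 deliver 2→0: ·
e17 deliver 2→1: ·
e18 deliver 1→0: 0[foll,b=4,w]
e19 timeout(2): 2[cand,b=8,-]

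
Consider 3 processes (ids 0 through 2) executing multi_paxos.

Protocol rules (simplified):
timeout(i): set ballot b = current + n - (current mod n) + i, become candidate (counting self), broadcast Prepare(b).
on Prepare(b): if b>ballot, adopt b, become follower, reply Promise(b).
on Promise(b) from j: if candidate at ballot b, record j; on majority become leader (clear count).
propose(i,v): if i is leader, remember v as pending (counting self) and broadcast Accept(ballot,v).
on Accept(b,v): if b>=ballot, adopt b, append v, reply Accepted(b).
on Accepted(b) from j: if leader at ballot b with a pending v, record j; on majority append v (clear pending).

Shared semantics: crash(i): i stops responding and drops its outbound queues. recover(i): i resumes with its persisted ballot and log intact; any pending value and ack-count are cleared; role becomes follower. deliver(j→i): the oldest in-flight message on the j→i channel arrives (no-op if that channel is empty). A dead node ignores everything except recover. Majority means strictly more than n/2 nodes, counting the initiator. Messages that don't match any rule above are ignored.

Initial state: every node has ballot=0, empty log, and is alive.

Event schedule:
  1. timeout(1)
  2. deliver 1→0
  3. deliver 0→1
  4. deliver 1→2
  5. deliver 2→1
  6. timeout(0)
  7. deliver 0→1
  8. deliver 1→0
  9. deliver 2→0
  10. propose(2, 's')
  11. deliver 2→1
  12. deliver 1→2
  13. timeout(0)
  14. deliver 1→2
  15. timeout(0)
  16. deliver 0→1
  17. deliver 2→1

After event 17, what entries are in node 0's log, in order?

empty

1. timeout(1):  <1:cand b4 ->
2. deliver 1→0:  <0:foll b4 ->
3. deliver 0→1:  <1:lead b4 ->
4. deliver 1→2:  <2:foll b4 ->
5. deliver 2→1:  nop
6. timeout(0):  <0:cand b6 ->
7. deliver 0→1:  <1:foll b6 ->
8. deliver 1→0:  <0:lead b6 ->
9. deliver 2→0:  nop
10. propose(2,'s'):  nop
11. deliver 2→1:  nop
12. deliver 1→2:  nop
13. timeout(0):  <0:cand b9 ->
14. deliver 1→2:  nop
15. timeout(0):  <0:cand b12 ->
16. deliver 0→1:  <1:foll b9 ->
17. deliver 2→1:  nop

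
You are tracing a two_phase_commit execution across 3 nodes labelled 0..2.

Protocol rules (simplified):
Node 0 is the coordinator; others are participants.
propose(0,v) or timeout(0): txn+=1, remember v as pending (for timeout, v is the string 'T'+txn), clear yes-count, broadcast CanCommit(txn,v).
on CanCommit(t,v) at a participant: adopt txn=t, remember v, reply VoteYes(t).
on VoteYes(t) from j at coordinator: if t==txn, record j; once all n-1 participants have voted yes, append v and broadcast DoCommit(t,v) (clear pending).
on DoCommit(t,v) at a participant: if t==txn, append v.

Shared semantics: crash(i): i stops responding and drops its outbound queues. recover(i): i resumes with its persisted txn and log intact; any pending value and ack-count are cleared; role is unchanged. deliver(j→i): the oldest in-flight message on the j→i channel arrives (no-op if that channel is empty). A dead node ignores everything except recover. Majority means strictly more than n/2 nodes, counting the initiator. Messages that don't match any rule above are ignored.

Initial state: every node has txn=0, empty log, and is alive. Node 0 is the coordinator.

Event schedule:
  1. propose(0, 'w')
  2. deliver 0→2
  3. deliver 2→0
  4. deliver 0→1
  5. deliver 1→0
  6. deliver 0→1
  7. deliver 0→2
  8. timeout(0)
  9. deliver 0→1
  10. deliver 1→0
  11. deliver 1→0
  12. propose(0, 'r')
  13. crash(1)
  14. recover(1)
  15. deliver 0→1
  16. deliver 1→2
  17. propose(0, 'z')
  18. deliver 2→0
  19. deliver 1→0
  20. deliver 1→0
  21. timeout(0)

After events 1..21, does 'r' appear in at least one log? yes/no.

no

1. propose(0,'w'):  <0:coor t1 ->
2. deliver 0→2:  <2:part t1 ->
3. deliver 2→0:  nop
4. deliver 0→1:  <1:part t1 ->
5. deliver 1→0:  <0:coor t1 w>
6. deliver 0→1:  <1:part t1 w>
7. deliver 0→2:  <2:part t1 w>
8. timeout(0):  <0:coor t2 w>
9. deliver 0→1:  <1:part t2 w>
10. deliver 1→0:  nop
11. deliver 1→0:  nop
12. propose(0,'r'):  <0:coor t3 w>
13. crash(1):  <1:✗part t2 w>
14. recover(1):  <1:part t2 w>
15. deliver 0→1:  <1:part t3 w>
16. deliver 1→2:  nop
17. propose(0,'z'):  <0:coor t4 w>
18. deliver 2→0:  nop
19. deliver 1→0:  nop
20. deliver 1→0:  nop
21. timeout(0):  <0:coor t5 w>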